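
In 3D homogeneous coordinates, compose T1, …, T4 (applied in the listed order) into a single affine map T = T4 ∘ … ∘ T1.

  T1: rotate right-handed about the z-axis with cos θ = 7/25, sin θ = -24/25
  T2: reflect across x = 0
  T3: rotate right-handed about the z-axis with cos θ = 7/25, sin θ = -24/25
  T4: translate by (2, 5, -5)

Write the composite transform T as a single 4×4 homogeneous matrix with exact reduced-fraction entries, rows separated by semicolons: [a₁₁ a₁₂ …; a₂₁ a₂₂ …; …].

T = [-1 0 0 2; 0 1 0 5; 0 0 1 -5; 0 0 0 1]

T1 = [7/25 24/25 0 0; -24/25 7/25 0 0; 0 0 1 0; 0 0 0 1]
T2·T1 = [-7/25 -24/25 0 0; -24/25 7/25 0 0; 0 0 1 0; 0 0 0 1]
T3·…·T1 = [-1 0 0 0; 0 1 0 0; 0 0 1 0; 0 0 0 1]
T4·…·T1 = [-1 0 0 2; 0 1 0 5; 0 0 1 -5; 0 0 0 1]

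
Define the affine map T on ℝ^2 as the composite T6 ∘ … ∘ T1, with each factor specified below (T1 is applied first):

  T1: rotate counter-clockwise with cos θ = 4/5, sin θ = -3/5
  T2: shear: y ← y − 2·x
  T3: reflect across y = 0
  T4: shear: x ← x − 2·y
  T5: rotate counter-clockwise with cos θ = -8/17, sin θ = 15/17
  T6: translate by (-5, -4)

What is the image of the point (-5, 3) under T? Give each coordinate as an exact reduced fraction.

T(p) = (-386/85, 1357/85)

T1 rotate counter-clockwise with cos θ = 4/5, sin θ = -3/5: (-5, 3) → (-11/5, 27/5)
T2 shear: y ← y − 2·x: (-11/5, 27/5) → (-11/5, 49/5)
T3 reflect across y = 0: (-11/5, 49/5) → (-11/5, -49/5)
T4 shear: x ← x − 2·y: (-11/5, -49/5) → (87/5, -49/5)
T5 rotate counter-clockwise with cos θ = -8/17, sin θ = 15/17: (87/5, -49/5) → (39/85, 1697/85)
T6 translate by (-5, -4): (39/85, 1697/85) → (-386/85, 1357/85)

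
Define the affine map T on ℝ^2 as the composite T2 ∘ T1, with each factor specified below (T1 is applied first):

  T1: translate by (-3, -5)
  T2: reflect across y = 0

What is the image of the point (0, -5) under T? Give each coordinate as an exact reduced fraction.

T1 translate by (-3, -5): (0, -5) → (-3, -10)
T2 reflect across y = 0: (-3, -10) → (-3, 10)

T(p) = (-3, 10)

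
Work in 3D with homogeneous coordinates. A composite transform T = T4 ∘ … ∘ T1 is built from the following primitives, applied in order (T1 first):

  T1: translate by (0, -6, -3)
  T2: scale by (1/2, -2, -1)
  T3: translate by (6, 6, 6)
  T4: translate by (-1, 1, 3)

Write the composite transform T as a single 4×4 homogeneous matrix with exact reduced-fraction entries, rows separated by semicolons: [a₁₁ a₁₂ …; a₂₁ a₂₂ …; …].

T = [1/2 0 0 5; 0 -2 0 19; 0 0 -1 12; 0 0 0 1]

T1 = [1 0 0 0; 0 1 0 -6; 0 0 1 -3; 0 0 0 1]
T2·T1 = [1/2 0 0 0; 0 -2 0 12; 0 0 -1 3; 0 0 0 1]
T3·…·T1 = [1/2 0 0 6; 0 -2 0 18; 0 0 -1 9; 0 0 0 1]
T4·…·T1 = [1/2 0 0 5; 0 -2 0 19; 0 0 -1 12; 0 0 0 1]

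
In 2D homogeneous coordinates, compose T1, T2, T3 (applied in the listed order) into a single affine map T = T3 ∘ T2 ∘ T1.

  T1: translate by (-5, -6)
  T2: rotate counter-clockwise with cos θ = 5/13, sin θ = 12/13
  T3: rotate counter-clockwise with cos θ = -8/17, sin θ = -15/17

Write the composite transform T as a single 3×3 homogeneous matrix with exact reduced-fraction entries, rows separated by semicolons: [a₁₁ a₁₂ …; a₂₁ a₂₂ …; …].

T1 = [1 0 -5; 0 1 -6; 0 0 1]
T2·T1 = [5/13 -12/13 47/13; 12/13 5/13 -90/13; 0 0 1]
T3·…·T1 = [140/221 171/221 -1726/221; -171/221 140/221 15/221; 0 0 1]

T = [140/221 171/221 -1726/221; -171/221 140/221 15/221; 0 0 1]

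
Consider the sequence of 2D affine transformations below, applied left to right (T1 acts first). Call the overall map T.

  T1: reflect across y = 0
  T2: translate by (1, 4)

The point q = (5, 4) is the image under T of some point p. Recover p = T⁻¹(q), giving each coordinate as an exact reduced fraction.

T1 = [1 0 0; 0 -1 0; 0 0 1]
T2·T1 = [1 0 1; 0 -1 4; 0 0 1]
det M = -1; M⁻¹ = [1 0 -1; 0 -1 4; 0 0 1]
M⁻¹ · (5, 4)ᵀ = (4, 0)ᵀ

p = (4, 0)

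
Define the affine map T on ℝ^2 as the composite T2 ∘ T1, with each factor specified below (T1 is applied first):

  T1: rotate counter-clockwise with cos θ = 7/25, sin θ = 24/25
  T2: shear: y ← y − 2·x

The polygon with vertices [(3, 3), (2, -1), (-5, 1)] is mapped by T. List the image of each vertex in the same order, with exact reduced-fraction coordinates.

T1 rotate counter-clockwise with cos θ = 7/25, sin θ = 24/25: (3, 3) → (-51/25, 93/25); (2, -1) → (38/25, 41/25); (-5, 1) → (-59/25, -113/25)
T2 shear: y ← y − 2·x: (-51/25, 93/25) → (-51/25, 39/5); (38/25, 41/25) → (38/25, -7/5); (-59/25, -113/25) → (-59/25, 1/5)

image vertices: (-51/25, 39/5), (38/25, -7/5), (-59/25, 1/5)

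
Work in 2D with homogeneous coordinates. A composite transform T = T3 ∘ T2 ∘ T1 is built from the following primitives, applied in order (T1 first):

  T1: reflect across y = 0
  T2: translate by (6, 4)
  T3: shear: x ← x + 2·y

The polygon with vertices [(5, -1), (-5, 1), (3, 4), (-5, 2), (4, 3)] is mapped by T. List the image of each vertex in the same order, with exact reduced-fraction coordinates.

image vertices: (21, 5), (7, 3), (9, 0), (5, 2), (12, 1)

T1 reflect across y = 0: (5, -1) → (5, 1); (-5, 1) → (-5, -1); (3, 4) → (3, -4); (-5, 2) → (-5, -2); (4, 3) → (4, -3)
T2 translate by (6, 4): (5, 1) → (11, 5); (-5, -1) → (1, 3); (3, -4) → (9, 0); (-5, -2) → (1, 2); (4, -3) → (10, 1)
T3 shear: x ← x + 2·y: (11, 5) → (21, 5); (1, 3) → (7, 3); (9, 0) → (9, 0); (1, 2) → (5, 2); (10, 1) → (12, 1)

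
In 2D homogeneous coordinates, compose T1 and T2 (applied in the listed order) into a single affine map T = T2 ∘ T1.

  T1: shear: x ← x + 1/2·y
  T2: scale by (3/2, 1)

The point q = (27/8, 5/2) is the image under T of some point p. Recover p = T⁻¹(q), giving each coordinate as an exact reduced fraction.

p = (1, 5/2)

T1 = [1 1/2 0; 0 1 0; 0 0 1]
T2·T1 = [3/2 3/4 0; 0 1 0; 0 0 1]
det M = 3/2; M⁻¹ = [2/3 -1/2 0; 0 1 0; 0 0 1]
M⁻¹ · (27/8, 5/2)ᵀ = (1, 5/2)ᵀ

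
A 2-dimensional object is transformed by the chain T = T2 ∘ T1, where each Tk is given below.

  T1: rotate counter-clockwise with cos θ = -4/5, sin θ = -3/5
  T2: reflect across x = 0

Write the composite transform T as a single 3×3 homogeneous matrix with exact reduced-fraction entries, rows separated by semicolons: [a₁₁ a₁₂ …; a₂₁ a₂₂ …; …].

T = [4/5 -3/5 0; -3/5 -4/5 0; 0 0 1]

T1 = [-4/5 3/5 0; -3/5 -4/5 0; 0 0 1]
T2·T1 = [4/5 -3/5 0; -3/5 -4/5 0; 0 0 1]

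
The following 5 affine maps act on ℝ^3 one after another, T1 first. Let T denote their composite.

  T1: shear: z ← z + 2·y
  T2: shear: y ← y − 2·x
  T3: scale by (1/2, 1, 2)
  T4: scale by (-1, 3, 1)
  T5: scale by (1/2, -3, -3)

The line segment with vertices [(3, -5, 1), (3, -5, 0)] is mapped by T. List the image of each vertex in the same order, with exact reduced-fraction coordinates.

image vertices: (-3/4, 99, 54), (-3/4, 99, 60)

T1 shear: z ← z + 2·y: (3, -5, 1) → (3, -5, -9); (3, -5, 0) → (3, -5, -10)
T2 shear: y ← y − 2·x: (3, -5, -9) → (3, -11, -9); (3, -5, -10) → (3, -11, -10)
T3 scale by (1/2, 1, 2): (3, -11, -9) → (3/2, -11, -18); (3, -11, -10) → (3/2, -11, -20)
T4 scale by (-1, 3, 1): (3/2, -11, -18) → (-3/2, -33, -18); (3/2, -11, -20) → (-3/2, -33, -20)
T5 scale by (1/2, -3, -3): (-3/2, -33, -18) → (-3/4, 99, 54); (-3/2, -33, -20) → (-3/4, 99, 60)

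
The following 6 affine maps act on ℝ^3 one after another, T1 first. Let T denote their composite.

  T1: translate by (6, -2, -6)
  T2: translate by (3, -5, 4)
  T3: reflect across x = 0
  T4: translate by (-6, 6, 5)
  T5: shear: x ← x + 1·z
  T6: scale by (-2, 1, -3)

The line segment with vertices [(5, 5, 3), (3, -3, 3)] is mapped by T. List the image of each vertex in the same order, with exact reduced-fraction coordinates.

T1 translate by (6, -2, -6): (5, 5, 3) → (11, 3, -3); (3, -3, 3) → (9, -5, -3)
T2 translate by (3, -5, 4): (11, 3, -3) → (14, -2, 1); (9, -5, -3) → (12, -10, 1)
T3 reflect across x = 0: (14, -2, 1) → (-14, -2, 1); (12, -10, 1) → (-12, -10, 1)
T4 translate by (-6, 6, 5): (-14, -2, 1) → (-20, 4, 6); (-12, -10, 1) → (-18, -4, 6)
T5 shear: x ← x + 1·z: (-20, 4, 6) → (-14, 4, 6); (-18, -4, 6) → (-12, -4, 6)
T6 scale by (-2, 1, -3): (-14, 4, 6) → (28, 4, -18); (-12, -4, 6) → (24, -4, -18)

image vertices: (28, 4, -18), (24, -4, -18)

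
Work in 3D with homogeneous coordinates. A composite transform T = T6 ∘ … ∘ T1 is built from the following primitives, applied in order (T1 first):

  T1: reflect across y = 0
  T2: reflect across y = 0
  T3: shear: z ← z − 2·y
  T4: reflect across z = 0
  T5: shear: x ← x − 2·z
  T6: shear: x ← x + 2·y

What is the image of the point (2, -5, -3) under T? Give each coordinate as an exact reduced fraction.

T(p) = (6, -5, -7)

T1 reflect across y = 0: (2, -5, -3) → (2, 5, -3)
T2 reflect across y = 0: (2, 5, -3) → (2, -5, -3)
T3 shear: z ← z − 2·y: (2, -5, -3) → (2, -5, 7)
T4 reflect across z = 0: (2, -5, 7) → (2, -5, -7)
T5 shear: x ← x − 2·z: (2, -5, -7) → (16, -5, -7)
T6 shear: x ← x + 2·y: (16, -5, -7) → (6, -5, -7)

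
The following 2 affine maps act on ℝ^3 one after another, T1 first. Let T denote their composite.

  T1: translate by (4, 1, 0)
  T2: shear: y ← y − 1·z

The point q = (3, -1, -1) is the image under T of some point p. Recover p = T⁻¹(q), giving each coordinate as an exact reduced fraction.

p = (-1, -3, -1)

T1 = [1 0 0 4; 0 1 0 1; 0 0 1 0; 0 0 0 1]
T2·T1 = [1 0 0 4; 0 1 -1 1; 0 0 1 0; 0 0 0 1]
det M = 1; M⁻¹ = [1 0 0 -4; 0 1 1 -1; 0 0 1 0; 0 0 0 1]
M⁻¹ · (3, -1, -1)ᵀ = (-1, -3, -1)ᵀ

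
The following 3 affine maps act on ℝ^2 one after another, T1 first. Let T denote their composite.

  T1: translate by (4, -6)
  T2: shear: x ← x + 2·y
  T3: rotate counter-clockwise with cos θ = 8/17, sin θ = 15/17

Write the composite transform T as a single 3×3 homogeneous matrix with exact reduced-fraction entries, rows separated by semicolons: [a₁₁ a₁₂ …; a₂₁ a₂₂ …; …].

T = [8/17 1/17 26/17; 15/17 38/17 -168/17; 0 0 1]

T1 = [1 0 4; 0 1 -6; 0 0 1]
T2·T1 = [1 2 -8; 0 1 -6; 0 0 1]
T3·…·T1 = [8/17 1/17 26/17; 15/17 38/17 -168/17; 0 0 1]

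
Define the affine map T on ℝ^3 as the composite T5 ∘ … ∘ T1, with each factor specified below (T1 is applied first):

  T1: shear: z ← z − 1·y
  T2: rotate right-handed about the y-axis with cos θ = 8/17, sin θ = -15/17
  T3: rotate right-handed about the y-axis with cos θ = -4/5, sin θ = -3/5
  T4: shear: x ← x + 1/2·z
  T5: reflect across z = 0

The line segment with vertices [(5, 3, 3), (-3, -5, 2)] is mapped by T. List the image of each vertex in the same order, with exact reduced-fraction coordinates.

T1 shear: z ← z − 1·y: (5, 3, 3) → (5, 3, 0); (-3, -5, 2) → (-3, -5, 7)
T2 rotate right-handed about the y-axis with cos θ = 8/17, sin θ = -15/17: (5, 3, 0) → (40/17, 3, 75/17); (-3, -5, 7) → (-129/17, -5, 11/17)
T3 rotate right-handed about the y-axis with cos θ = -4/5, sin θ = -3/5: (40/17, 3, 75/17) → (-77/17, 3, -36/17); (-129/17, -5, 11/17) → (483/85, -5, -431/85)
T4 shear: x ← x + 1/2·z: (-77/17, 3, -36/17) → (-95/17, 3, -36/17); (483/85, -5, -431/85) → (107/34, -5, -431/85)
T5 reflect across z = 0: (-95/17, 3, -36/17) → (-95/17, 3, 36/17); (107/34, -5, -431/85) → (107/34, -5, 431/85)

image vertices: (-95/17, 3, 36/17), (107/34, -5, 431/85)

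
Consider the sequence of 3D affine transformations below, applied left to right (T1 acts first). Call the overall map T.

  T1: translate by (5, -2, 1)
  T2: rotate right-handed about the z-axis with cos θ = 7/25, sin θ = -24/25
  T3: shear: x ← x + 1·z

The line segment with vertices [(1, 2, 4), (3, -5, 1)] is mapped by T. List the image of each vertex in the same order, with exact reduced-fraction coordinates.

T1 translate by (5, -2, 1): (1, 2, 4) → (6, 0, 5); (3, -5, 1) → (8, -7, 2)
T2 rotate right-handed about the z-axis with cos θ = 7/25, sin θ = -24/25: (6, 0, 5) → (42/25, -144/25, 5); (8, -7, 2) → (-112/25, -241/25, 2)
T3 shear: x ← x + 1·z: (42/25, -144/25, 5) → (167/25, -144/25, 5); (-112/25, -241/25, 2) → (-62/25, -241/25, 2)

image vertices: (167/25, -144/25, 5), (-62/25, -241/25, 2)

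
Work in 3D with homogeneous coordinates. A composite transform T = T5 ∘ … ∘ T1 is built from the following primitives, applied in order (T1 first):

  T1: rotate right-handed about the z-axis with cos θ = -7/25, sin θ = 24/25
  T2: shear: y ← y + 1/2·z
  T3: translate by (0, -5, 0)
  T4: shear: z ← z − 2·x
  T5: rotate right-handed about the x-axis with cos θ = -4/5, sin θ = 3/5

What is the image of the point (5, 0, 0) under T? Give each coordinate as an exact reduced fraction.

T1 rotate right-handed about the z-axis with cos θ = -7/25, sin θ = 24/25: (5, 0, 0) → (-7/5, 24/5, 0)
T2 shear: y ← y + 1/2·z: (-7/5, 24/5, 0) → (-7/5, 24/5, 0)
T3 translate by (0, -5, 0): (-7/5, 24/5, 0) → (-7/5, -1/5, 0)
T4 shear: z ← z − 2·x: (-7/5, -1/5, 0) → (-7/5, -1/5, 14/5)
T5 rotate right-handed about the x-axis with cos θ = -4/5, sin θ = 3/5: (-7/5, -1/5, 14/5) → (-7/5, -38/25, -59/25)

T(p) = (-7/5, -38/25, -59/25)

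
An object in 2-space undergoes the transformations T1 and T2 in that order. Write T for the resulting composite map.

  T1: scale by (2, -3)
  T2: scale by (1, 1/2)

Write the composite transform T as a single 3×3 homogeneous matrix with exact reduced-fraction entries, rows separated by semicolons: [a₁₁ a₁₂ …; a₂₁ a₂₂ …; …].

T = [2 0 0; 0 -3/2 0; 0 0 1]

T1 = [2 0 0; 0 -3 0; 0 0 1]
T2·T1 = [2 0 0; 0 -3/2 0; 0 0 1]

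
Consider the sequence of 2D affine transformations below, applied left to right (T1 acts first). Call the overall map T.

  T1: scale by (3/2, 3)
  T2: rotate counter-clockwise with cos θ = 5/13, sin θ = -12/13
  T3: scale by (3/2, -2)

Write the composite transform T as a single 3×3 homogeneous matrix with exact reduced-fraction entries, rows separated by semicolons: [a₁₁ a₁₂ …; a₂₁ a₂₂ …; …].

T1 = [3/2 0 0; 0 3 0; 0 0 1]
T2·T1 = [15/26 36/13 0; -18/13 15/13 0; 0 0 1]
T3·…·T1 = [45/52 54/13 0; 36/13 -30/13 0; 0 0 1]

T = [45/52 54/13 0; 36/13 -30/13 0; 0 0 1]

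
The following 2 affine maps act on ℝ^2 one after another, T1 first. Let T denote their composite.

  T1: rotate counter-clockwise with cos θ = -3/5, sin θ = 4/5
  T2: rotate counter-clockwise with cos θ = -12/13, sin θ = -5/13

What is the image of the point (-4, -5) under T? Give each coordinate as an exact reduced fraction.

T(p) = (-389/65, -148/65)

T1 rotate counter-clockwise with cos θ = -3/5, sin θ = 4/5: (-4, -5) → (32/5, -1/5)
T2 rotate counter-clockwise with cos θ = -12/13, sin θ = -5/13: (32/5, -1/5) → (-389/65, -148/65)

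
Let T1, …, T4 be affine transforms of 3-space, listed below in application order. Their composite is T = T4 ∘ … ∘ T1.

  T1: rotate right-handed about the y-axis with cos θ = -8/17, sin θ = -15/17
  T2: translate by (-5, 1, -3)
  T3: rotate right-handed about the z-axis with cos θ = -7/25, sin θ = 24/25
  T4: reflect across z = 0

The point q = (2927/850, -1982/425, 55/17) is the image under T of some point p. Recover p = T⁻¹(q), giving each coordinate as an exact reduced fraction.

p = (0, -3, 1/2)

T1 = [-8/17 0 -15/17 0; 0 1 0 0; 15/17 0 -8/17 0; 0 0 0 1]
T2·T1 = [-8/17 0 -15/17 -5; 0 1 0 1; 15/17 0 -8/17 -3; 0 0 0 1]
T3·…·T1 = [56/425 -24/25 21/85 11/25; -192/425 -7/25 -72/85 -127/25; 15/17 0 -8/17 -3; 0 0 0 1]
T4·…·T1 = [56/425 -24/25 21/85 11/25; -192/425 -7/25 -72/85 -127/25; -15/17 0 8/17 3; 0 0 0 1]
det M = -1; M⁻¹ = [56/425 -192/425 -15/17 5/17; -24/25 -7/25 0 -1; 21/85 -72/85 8/17 -99/17; 0 0 0 1]
M⁻¹ · (2927/850, -1982/425, 55/17)ᵀ = (0, -3, 1/2)ᵀ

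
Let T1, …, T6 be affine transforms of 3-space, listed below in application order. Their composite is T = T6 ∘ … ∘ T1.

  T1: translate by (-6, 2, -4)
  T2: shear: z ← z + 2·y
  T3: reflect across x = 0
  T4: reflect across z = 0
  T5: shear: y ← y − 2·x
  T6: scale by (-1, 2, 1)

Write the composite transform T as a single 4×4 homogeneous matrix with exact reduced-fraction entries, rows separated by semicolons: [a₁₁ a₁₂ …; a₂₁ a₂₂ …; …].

T1 = [1 0 0 -6; 0 1 0 2; 0 0 1 -4; 0 0 0 1]
T2·T1 = [1 0 0 -6; 0 1 0 2; 0 2 1 0; 0 0 0 1]
T3·…·T1 = [-1 0 0 6; 0 1 0 2; 0 2 1 0; 0 0 0 1]
T4·…·T1 = [-1 0 0 6; 0 1 0 2; 0 -2 -1 0; 0 0 0 1]
T5·…·T1 = [-1 0 0 6; 2 1 0 -10; 0 -2 -1 0; 0 0 0 1]
T6·…·T1 = [1 0 0 -6; 4 2 0 -20; 0 -2 -1 0; 0 0 0 1]

T = [1 0 0 -6; 4 2 0 -20; 0 -2 -1 0; 0 0 0 1]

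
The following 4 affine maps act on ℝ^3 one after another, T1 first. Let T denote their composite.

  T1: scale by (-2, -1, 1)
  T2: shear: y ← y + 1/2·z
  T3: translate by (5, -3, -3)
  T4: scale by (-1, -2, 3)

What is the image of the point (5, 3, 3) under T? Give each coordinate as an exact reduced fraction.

T(p) = (5, 9, 0)

T1 scale by (-2, -1, 1): (5, 3, 3) → (-10, -3, 3)
T2 shear: y ← y + 1/2·z: (-10, -3, 3) → (-10, -3/2, 3)
T3 translate by (5, -3, -3): (-10, -3/2, 3) → (-5, -9/2, 0)
T4 scale by (-1, -2, 3): (-5, -9/2, 0) → (5, 9, 0)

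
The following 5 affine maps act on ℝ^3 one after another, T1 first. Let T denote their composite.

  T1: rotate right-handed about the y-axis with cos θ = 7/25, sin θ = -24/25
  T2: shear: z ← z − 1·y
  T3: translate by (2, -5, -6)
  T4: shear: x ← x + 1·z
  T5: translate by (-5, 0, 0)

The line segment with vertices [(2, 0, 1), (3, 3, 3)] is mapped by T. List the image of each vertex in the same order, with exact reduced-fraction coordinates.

image vertices: (-36/5, -5, -19/5), (-258/25, -2, -132/25)

T1 rotate right-handed about the y-axis with cos θ = 7/25, sin θ = -24/25: (2, 0, 1) → (-2/5, 0, 11/5); (3, 3, 3) → (-51/25, 3, 93/25)
T2 shear: z ← z − 1·y: (-2/5, 0, 11/5) → (-2/5, 0, 11/5); (-51/25, 3, 93/25) → (-51/25, 3, 18/25)
T3 translate by (2, -5, -6): (-2/5, 0, 11/5) → (8/5, -5, -19/5); (-51/25, 3, 18/25) → (-1/25, -2, -132/25)
T4 shear: x ← x + 1·z: (8/5, -5, -19/5) → (-11/5, -5, -19/5); (-1/25, -2, -132/25) → (-133/25, -2, -132/25)
T5 translate by (-5, 0, 0): (-11/5, -5, -19/5) → (-36/5, -5, -19/5); (-133/25, -2, -132/25) → (-258/25, -2, -132/25)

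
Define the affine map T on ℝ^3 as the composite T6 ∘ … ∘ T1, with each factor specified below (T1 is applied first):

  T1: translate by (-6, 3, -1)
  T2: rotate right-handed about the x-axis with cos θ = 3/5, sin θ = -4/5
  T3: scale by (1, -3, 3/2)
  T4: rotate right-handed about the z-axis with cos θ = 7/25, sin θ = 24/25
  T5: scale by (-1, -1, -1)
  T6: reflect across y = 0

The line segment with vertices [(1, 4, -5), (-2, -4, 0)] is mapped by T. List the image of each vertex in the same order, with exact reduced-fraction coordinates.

T1 translate by (-6, 3, -1): (1, 4, -5) → (-5, 7, -6); (-2, -4, 0) → (-8, -1, -1)
T2 rotate right-handed about the x-axis with cos θ = 3/5, sin θ = -4/5: (-5, 7, -6) → (-5, -3/5, -46/5); (-8, -1, -1) → (-8, -7/5, 1/5)
T3 scale by (1, -3, 3/2): (-5, -3/5, -46/5) → (-5, 9/5, -69/5); (-8, -7/5, 1/5) → (-8, 21/5, 3/10)
T4 rotate right-handed about the z-axis with cos θ = 7/25, sin θ = 24/25: (-5, 9/5, -69/5) → (-391/125, -537/125, -69/5); (-8, 21/5, 3/10) → (-784/125, -813/125, 3/10)
T5 scale by (-1, -1, -1): (-391/125, -537/125, -69/5) → (391/125, 537/125, 69/5); (-784/125, -813/125, 3/10) → (784/125, 813/125, -3/10)
T6 reflect across y = 0: (391/125, 537/125, 69/5) → (391/125, -537/125, 69/5); (784/125, 813/125, -3/10) → (784/125, -813/125, -3/10)

image vertices: (391/125, -537/125, 69/5), (784/125, -813/125, -3/10)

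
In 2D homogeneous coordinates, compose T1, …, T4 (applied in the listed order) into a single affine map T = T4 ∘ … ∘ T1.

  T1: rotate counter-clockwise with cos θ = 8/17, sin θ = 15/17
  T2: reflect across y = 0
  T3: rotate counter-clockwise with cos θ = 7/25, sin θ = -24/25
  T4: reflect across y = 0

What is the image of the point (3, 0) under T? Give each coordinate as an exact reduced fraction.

T(p) = (-912/425, 891/425)

T1 rotate counter-clockwise with cos θ = 8/17, sin θ = 15/17: (3, 0) → (24/17, 45/17)
T2 reflect across y = 0: (24/17, 45/17) → (24/17, -45/17)
T3 rotate counter-clockwise with cos θ = 7/25, sin θ = -24/25: (24/17, -45/17) → (-912/425, -891/425)
T4 reflect across y = 0: (-912/425, -891/425) → (-912/425, 891/425)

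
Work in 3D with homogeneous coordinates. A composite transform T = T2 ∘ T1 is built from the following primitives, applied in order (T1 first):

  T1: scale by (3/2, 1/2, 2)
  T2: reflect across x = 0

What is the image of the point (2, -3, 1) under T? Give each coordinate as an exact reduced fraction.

T(p) = (-3, -3/2, 2)

T1 scale by (3/2, 1/2, 2): (2, -3, 1) → (3, -3/2, 2)
T2 reflect across x = 0: (3, -3/2, 2) → (-3, -3/2, 2)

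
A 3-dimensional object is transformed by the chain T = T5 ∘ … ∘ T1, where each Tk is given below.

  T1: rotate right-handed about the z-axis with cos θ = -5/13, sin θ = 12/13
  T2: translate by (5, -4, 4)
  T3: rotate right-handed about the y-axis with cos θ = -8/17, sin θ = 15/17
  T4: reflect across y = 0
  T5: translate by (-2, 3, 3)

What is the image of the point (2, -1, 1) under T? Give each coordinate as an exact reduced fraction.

T1 rotate right-handed about the z-axis with cos θ = -5/13, sin θ = 12/13: (2, -1, 1) → (2/13, 29/13, 1)
T2 translate by (5, -4, 4): (2/13, 29/13, 1) → (67/13, -23/13, 5)
T3 rotate right-handed about the y-axis with cos θ = -8/17, sin θ = 15/17: (67/13, -23/13, 5) → (439/221, -23/13, -1525/221)
T4 reflect across y = 0: (439/221, -23/13, -1525/221) → (439/221, 23/13, -1525/221)
T5 translate by (-2, 3, 3): (439/221, 23/13, -1525/221) → (-3/221, 62/13, -862/221)

T(p) = (-3/221, 62/13, -862/221)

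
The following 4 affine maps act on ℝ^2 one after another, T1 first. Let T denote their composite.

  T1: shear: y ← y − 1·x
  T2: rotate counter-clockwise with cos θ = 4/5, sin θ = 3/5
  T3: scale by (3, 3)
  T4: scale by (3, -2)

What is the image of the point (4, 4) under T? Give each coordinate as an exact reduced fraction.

T1 shear: y ← y − 1·x: (4, 4) → (4, 0)
T2 rotate counter-clockwise with cos θ = 4/5, sin θ = 3/5: (4, 0) → (16/5, 12/5)
T3 scale by (3, 3): (16/5, 12/5) → (48/5, 36/5)
T4 scale by (3, -2): (48/5, 36/5) → (144/5, -72/5)

T(p) = (144/5, -72/5)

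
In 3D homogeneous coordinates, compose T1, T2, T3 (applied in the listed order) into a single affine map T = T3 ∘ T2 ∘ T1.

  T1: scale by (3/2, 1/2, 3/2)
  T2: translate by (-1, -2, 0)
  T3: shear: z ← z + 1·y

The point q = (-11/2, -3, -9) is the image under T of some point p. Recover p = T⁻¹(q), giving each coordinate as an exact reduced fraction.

p = (-3, -2, -4)

T1 = [3/2 0 0 0; 0 1/2 0 0; 0 0 3/2 0; 0 0 0 1]
T2·T1 = [3/2 0 0 -1; 0 1/2 0 -2; 0 0 3/2 0; 0 0 0 1]
T3·…·T1 = [3/2 0 0 -1; 0 1/2 0 -2; 0 1/2 3/2 -2; 0 0 0 1]
det M = 9/8; M⁻¹ = [2/3 0 0 2/3; 0 2 0 4; 0 -2/3 2/3 0; 0 0 0 1]
M⁻¹ · (-11/2, -3, -9)ᵀ = (-3, -2, -4)ᵀ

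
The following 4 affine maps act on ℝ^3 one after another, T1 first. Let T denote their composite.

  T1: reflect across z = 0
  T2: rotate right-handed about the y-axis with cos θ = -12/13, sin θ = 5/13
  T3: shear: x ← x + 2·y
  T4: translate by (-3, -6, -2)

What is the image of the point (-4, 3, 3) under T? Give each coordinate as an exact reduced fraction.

T1 reflect across z = 0: (-4, 3, 3) → (-4, 3, -3)
T2 rotate right-handed about the y-axis with cos θ = -12/13, sin θ = 5/13: (-4, 3, -3) → (33/13, 3, 56/13)
T3 shear: x ← x + 2·y: (33/13, 3, 56/13) → (111/13, 3, 56/13)
T4 translate by (-3, -6, -2): (111/13, 3, 56/13) → (72/13, -3, 30/13)

T(p) = (72/13, -3, 30/13)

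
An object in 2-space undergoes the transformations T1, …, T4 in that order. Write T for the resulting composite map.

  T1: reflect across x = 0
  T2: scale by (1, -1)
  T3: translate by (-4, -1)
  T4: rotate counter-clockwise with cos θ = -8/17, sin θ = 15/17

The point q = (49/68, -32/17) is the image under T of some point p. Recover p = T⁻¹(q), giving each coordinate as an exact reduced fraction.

T1 = [-1 0 0; 0 1 0; 0 0 1]
T2·T1 = [-1 0 0; 0 -1 0; 0 0 1]
T3·…·T1 = [-1 0 -4; 0 -1 -1; 0 0 1]
T4·…·T1 = [8/17 15/17 47/17; -15/17 8/17 -52/17; 0 0 1]
det M = 1; M⁻¹ = [8/17 -15/17 -4; 15/17 8/17 -1; 0 0 1]
M⁻¹ · (49/68, -32/17)ᵀ = (-2, -5/4)ᵀ

p = (-2, -5/4)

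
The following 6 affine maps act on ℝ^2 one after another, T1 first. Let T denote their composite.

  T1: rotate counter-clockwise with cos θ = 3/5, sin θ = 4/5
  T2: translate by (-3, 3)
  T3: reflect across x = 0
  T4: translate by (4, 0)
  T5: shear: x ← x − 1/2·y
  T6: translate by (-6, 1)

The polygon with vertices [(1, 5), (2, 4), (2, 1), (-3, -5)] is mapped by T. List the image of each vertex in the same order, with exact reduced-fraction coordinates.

T1 rotate counter-clockwise with cos θ = 3/5, sin θ = 4/5: (1, 5) → (-17/5, 19/5); (2, 4) → (-2, 4); (2, 1) → (2/5, 11/5); (-3, -5) → (11/5, -27/5)
T2 translate by (-3, 3): (-17/5, 19/5) → (-32/5, 34/5); (-2, 4) → (-5, 7); (2/5, 11/5) → (-13/5, 26/5); (11/5, -27/5) → (-4/5, -12/5)
T3 reflect across x = 0: (-32/5, 34/5) → (32/5, 34/5); (-5, 7) → (5, 7); (-13/5, 26/5) → (13/5, 26/5); (-4/5, -12/5) → (4/5, -12/5)
T4 translate by (4, 0): (32/5, 34/5) → (52/5, 34/5); (5, 7) → (9, 7); (13/5, 26/5) → (33/5, 26/5); (4/5, -12/5) → (24/5, -12/5)
T5 shear: x ← x − 1/2·y: (52/5, 34/5) → (7, 34/5); (9, 7) → (11/2, 7); (33/5, 26/5) → (4, 26/5); (24/5, -12/5) → (6, -12/5)
T6 translate by (-6, 1): (7, 34/5) → (1, 39/5); (11/2, 7) → (-1/2, 8); (4, 26/5) → (-2, 31/5); (6, -12/5) → (0, -7/5)

image vertices: (1, 39/5), (-1/2, 8), (-2, 31/5), (0, -7/5)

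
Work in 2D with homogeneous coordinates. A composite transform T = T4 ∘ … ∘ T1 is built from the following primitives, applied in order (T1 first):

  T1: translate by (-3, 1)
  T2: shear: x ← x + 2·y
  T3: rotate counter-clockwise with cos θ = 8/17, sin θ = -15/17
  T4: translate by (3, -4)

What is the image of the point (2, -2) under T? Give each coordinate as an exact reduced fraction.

T1 translate by (-3, 1): (2, -2) → (-1, -1)
T2 shear: x ← x + 2·y: (-1, -1) → (-3, -1)
T3 rotate counter-clockwise with cos θ = 8/17, sin θ = -15/17: (-3, -1) → (-39/17, 37/17)
T4 translate by (3, -4): (-39/17, 37/17) → (12/17, -31/17)

T(p) = (12/17, -31/17)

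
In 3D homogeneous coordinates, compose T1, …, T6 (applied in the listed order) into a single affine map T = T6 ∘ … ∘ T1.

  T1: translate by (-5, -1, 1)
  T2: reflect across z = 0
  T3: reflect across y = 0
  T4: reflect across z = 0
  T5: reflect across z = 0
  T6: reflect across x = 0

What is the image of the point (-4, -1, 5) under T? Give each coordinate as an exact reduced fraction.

T1 translate by (-5, -1, 1): (-4, -1, 5) → (-9, -2, 6)
T2 reflect across z = 0: (-9, -2, 6) → (-9, -2, -6)
T3 reflect across y = 0: (-9, -2, -6) → (-9, 2, -6)
T4 reflect across z = 0: (-9, 2, -6) → (-9, 2, 6)
T5 reflect across z = 0: (-9, 2, 6) → (-9, 2, -6)
T6 reflect across x = 0: (-9, 2, -6) → (9, 2, -6)

T(p) = (9, 2, -6)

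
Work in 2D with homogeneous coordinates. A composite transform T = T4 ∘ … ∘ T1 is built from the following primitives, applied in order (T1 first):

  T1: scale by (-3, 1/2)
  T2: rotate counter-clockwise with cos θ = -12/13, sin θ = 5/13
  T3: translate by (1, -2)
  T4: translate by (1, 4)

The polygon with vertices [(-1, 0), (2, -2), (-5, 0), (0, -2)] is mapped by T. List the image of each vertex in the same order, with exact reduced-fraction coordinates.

image vertices: (-10/13, 41/13), (103/13, 8/13), (-154/13, 101/13), (31/13, 38/13)

T1 scale by (-3, 1/2): (-1, 0) → (3, 0); (2, -2) → (-6, -1); (-5, 0) → (15, 0); (0, -2) → (0, -1)
T2 rotate counter-clockwise with cos θ = -12/13, sin θ = 5/13: (3, 0) → (-36/13, 15/13); (-6, -1) → (77/13, -18/13); (15, 0) → (-180/13, 75/13); (0, -1) → (5/13, 12/13)
T3 translate by (1, -2): (-36/13, 15/13) → (-23/13, -11/13); (77/13, -18/13) → (90/13, -44/13); (-180/13, 75/13) → (-167/13, 49/13); (5/13, 12/13) → (18/13, -14/13)
T4 translate by (1, 4): (-23/13, -11/13) → (-10/13, 41/13); (90/13, -44/13) → (103/13, 8/13); (-167/13, 49/13) → (-154/13, 101/13); (18/13, -14/13) → (31/13, 38/13)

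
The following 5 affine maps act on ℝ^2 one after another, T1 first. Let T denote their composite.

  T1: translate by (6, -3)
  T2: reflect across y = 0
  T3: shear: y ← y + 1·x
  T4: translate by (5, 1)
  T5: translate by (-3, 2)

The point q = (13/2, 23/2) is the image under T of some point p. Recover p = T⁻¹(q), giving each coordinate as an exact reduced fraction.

p = (-3/2, -1)

T1 = [1 0 6; 0 1 -3; 0 0 1]
T2·T1 = [1 0 6; 0 -1 3; 0 0 1]
T3·…·T1 = [1 0 6; 1 -1 9; 0 0 1]
T4·…·T1 = [1 0 11; 1 -1 10; 0 0 1]
T5·…·T1 = [1 0 8; 1 -1 12; 0 0 1]
det M = -1; M⁻¹ = [1 0 -8; 1 -1 4; 0 0 1]
M⁻¹ · (13/2, 23/2)ᵀ = (-3/2, -1)ᵀ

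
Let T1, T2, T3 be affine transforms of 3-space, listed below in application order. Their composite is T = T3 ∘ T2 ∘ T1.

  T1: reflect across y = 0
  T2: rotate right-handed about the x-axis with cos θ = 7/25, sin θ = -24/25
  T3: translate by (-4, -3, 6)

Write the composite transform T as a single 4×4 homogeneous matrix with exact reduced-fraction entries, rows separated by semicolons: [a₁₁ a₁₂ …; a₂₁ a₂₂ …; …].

T = [1 0 0 -4; 0 -7/25 24/25 -3; 0 24/25 7/25 6; 0 0 0 1]

T1 = [1 0 0 0; 0 -1 0 0; 0 0 1 0; 0 0 0 1]
T2·T1 = [1 0 0 0; 0 -7/25 24/25 0; 0 24/25 7/25 0; 0 0 0 1]
T3·…·T1 = [1 0 0 -4; 0 -7/25 24/25 -3; 0 24/25 7/25 6; 0 0 0 1]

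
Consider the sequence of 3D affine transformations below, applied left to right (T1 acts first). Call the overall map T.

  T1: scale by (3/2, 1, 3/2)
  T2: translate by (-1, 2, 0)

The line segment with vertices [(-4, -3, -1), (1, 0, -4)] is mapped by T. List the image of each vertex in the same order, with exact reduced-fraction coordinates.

image vertices: (-7, -1, -3/2), (1/2, 2, -6)

T1 scale by (3/2, 1, 3/2): (-4, -3, -1) → (-6, -3, -3/2); (1, 0, -4) → (3/2, 0, -6)
T2 translate by (-1, 2, 0): (-6, -3, -3/2) → (-7, -1, -3/2); (3/2, 0, -6) → (1/2, 2, -6)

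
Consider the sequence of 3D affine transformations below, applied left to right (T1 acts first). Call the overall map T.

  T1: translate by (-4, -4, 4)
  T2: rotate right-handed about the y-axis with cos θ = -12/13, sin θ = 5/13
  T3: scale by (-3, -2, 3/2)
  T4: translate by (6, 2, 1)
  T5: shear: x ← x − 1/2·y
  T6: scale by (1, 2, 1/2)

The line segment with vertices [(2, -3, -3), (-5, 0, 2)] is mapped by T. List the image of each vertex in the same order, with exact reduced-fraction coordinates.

image vertices: (-113/13, 32, 5/13), (-401/13, 20, -55/52)

T1 translate by (-4, -4, 4): (2, -3, -3) → (-2, -7, 1); (-5, 0, 2) → (-9, -4, 6)
T2 rotate right-handed about the y-axis with cos θ = -12/13, sin θ = 5/13: (-2, -7, 1) → (29/13, -7, -2/13); (-9, -4, 6) → (138/13, -4, -27/13)
T3 scale by (-3, -2, 3/2): (29/13, -7, -2/13) → (-87/13, 14, -3/13); (138/13, -4, -27/13) → (-414/13, 8, -81/26)
T4 translate by (6, 2, 1): (-87/13, 14, -3/13) → (-9/13, 16, 10/13); (-414/13, 8, -81/26) → (-336/13, 10, -55/26)
T5 shear: x ← x − 1/2·y: (-9/13, 16, 10/13) → (-113/13, 16, 10/13); (-336/13, 10, -55/26) → (-401/13, 10, -55/26)
T6 scale by (1, 2, 1/2): (-113/13, 16, 10/13) → (-113/13, 32, 5/13); (-401/13, 10, -55/26) → (-401/13, 20, -55/52)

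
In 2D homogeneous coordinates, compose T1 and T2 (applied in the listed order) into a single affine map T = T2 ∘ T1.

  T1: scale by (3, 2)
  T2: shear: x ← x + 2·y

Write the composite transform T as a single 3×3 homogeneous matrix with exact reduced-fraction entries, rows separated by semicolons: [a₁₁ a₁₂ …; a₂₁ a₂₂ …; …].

T = [3 4 0; 0 2 0; 0 0 1]

T1 = [3 0 0; 0 2 0; 0 0 1]
T2·T1 = [3 4 0; 0 2 0; 0 0 1]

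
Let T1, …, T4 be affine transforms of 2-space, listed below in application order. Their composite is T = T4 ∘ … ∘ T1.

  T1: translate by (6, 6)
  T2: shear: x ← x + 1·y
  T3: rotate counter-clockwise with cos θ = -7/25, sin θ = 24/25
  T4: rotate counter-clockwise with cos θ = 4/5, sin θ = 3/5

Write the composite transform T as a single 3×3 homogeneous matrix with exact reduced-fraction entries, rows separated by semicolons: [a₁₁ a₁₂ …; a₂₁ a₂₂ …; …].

T = [-4/5 -7/5 -66/5; 3/5 -1/5 12/5; 0 0 1]

T1 = [1 0 6; 0 1 6; 0 0 1]
T2·T1 = [1 1 12; 0 1 6; 0 0 1]
T3·…·T1 = [-7/25 -31/25 -228/25; 24/25 17/25 246/25; 0 0 1]
T4·…·T1 = [-4/5 -7/5 -66/5; 3/5 -1/5 12/5; 0 0 1]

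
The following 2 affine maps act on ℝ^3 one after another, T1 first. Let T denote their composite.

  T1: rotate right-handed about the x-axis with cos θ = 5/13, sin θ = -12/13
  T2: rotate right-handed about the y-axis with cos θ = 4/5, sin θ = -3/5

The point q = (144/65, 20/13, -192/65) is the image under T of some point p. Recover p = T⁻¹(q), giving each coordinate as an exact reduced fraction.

T1 = [1 0 0 0; 0 5/13 12/13 0; 0 -12/13 5/13 0; 0 0 0 1]
T2·T1 = [4/5 36/65 -3/13 0; 0 5/13 12/13 0; 3/5 -48/65 4/13 0; 0 0 0 1]
det M = 1; M⁻¹ = [4/5 0 3/5 0; 36/65 5/13 -48/65 0; -3/13 12/13 4/13 0; 0 0 0 1]
M⁻¹ · (144/65, 20/13, -192/65)ᵀ = (0, 4, 0)ᵀ

p = (0, 4, 0)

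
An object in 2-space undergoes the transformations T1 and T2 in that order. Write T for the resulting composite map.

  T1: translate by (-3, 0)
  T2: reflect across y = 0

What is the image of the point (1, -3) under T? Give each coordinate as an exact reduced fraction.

T(p) = (-2, 3)

T1 translate by (-3, 0): (1, -3) → (-2, -3)
T2 reflect across y = 0: (-2, -3) → (-2, 3)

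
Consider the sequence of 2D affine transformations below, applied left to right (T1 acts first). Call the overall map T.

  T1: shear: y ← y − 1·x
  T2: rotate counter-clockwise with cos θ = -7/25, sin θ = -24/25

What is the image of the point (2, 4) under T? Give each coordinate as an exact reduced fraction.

T(p) = (34/25, -62/25)

T1 shear: y ← y − 1·x: (2, 4) → (2, 2)
T2 rotate counter-clockwise with cos θ = -7/25, sin θ = -24/25: (2, 2) → (34/25, -62/25)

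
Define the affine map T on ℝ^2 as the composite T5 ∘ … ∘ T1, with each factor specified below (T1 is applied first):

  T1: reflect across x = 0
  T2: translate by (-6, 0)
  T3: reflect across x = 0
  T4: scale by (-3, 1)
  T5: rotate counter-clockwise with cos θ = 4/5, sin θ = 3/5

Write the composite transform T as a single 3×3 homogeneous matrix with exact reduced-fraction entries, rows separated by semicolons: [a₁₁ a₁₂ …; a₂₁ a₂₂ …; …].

T = [-12/5 -3/5 -72/5; -9/5 4/5 -54/5; 0 0 1]

T1 = [-1 0 0; 0 1 0; 0 0 1]
T2·T1 = [-1 0 -6; 0 1 0; 0 0 1]
T3·…·T1 = [1 0 6; 0 1 0; 0 0 1]
T4·…·T1 = [-3 0 -18; 0 1 0; 0 0 1]
T5·…·T1 = [-12/5 -3/5 -72/5; -9/5 4/5 -54/5; 0 0 1]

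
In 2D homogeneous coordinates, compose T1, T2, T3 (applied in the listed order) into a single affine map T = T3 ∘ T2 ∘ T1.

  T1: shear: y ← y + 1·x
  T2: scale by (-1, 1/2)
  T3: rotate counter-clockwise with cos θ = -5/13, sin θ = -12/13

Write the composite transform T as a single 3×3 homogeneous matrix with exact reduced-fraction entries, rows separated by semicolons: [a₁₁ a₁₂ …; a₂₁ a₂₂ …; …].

T1 = [1 0 0; 1 1 0; 0 0 1]
T2·T1 = [-1 0 0; 1/2 1/2 0; 0 0 1]
T3·…·T1 = [11/13 6/13 0; 19/26 -5/26 0; 0 0 1]

T = [11/13 6/13 0; 19/26 -5/26 0; 0 0 1]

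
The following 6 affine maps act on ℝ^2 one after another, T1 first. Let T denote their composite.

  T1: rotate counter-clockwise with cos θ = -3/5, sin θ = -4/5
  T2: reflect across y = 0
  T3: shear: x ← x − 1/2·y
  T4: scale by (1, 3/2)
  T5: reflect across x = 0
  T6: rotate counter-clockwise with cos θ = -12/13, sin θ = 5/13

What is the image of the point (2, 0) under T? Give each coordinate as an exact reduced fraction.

T(p) = (-36/13, -94/65)

T1 rotate counter-clockwise with cos θ = -3/5, sin θ = -4/5: (2, 0) → (-6/5, -8/5)
T2 reflect across y = 0: (-6/5, -8/5) → (-6/5, 8/5)
T3 shear: x ← x − 1/2·y: (-6/5, 8/5) → (-2, 8/5)
T4 scale by (1, 3/2): (-2, 8/5) → (-2, 12/5)
T5 reflect across x = 0: (-2, 12/5) → (2, 12/5)
T6 rotate counter-clockwise with cos θ = -12/13, sin θ = 5/13: (2, 12/5) → (-36/13, -94/65)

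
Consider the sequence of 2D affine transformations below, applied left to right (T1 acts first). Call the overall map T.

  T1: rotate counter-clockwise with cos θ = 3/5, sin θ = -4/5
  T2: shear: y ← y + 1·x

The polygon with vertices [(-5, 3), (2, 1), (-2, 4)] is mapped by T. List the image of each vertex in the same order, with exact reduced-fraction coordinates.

T1 rotate counter-clockwise with cos θ = 3/5, sin θ = -4/5: (-5, 3) → (-3/5, 29/5); (2, 1) → (2, -1); (-2, 4) → (2, 4)
T2 shear: y ← y + 1·x: (-3/5, 29/5) → (-3/5, 26/5); (2, -1) → (2, 1); (2, 4) → (2, 6)

image vertices: (-3/5, 26/5), (2, 1), (2, 6)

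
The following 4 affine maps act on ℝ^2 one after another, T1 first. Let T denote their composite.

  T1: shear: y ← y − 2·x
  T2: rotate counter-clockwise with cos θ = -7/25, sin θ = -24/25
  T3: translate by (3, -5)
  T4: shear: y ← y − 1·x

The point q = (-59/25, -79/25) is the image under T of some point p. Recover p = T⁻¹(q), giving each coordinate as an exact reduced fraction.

T1 = [1 0 0; -2 1 0; 0 0 1]
T2·T1 = [-11/5 24/25 0; -2/5 -7/25 0; 0 0 1]
T3·…·T1 = [-11/5 24/25 3; -2/5 -7/25 -5; 0 0 1]
T4·…·T1 = [-11/5 24/25 3; 9/5 -31/25 -8; 0 0 1]
det M = 1; M⁻¹ = [-31/25 -24/25 -99/25; -9/5 -11/5 -61/5; 0 0 1]
M⁻¹ · (-59/25, -79/25)ᵀ = (2, -1)ᵀ

p = (2, -1)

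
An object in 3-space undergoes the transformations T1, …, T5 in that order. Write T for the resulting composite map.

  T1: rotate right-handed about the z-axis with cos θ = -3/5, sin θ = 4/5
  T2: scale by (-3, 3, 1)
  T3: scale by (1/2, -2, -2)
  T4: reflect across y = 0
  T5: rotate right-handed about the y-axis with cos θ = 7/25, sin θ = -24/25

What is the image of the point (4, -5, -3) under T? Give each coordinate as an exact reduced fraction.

T1 rotate right-handed about the z-axis with cos θ = -3/5, sin θ = 4/5: (4, -5, -3) → (8/5, 31/5, -3)
T2 scale by (-3, 3, 1): (8/5, 31/5, -3) → (-24/5, 93/5, -3)
T3 scale by (1/2, -2, -2): (-24/5, 93/5, -3) → (-12/5, -186/5, 6)
T4 reflect across y = 0: (-12/5, -186/5, 6) → (-12/5, 186/5, 6)
T5 rotate right-handed about the y-axis with cos θ = 7/25, sin θ = -24/25: (-12/5, 186/5, 6) → (-804/125, 186/5, -78/125)

T(p) = (-804/125, 186/5, -78/125)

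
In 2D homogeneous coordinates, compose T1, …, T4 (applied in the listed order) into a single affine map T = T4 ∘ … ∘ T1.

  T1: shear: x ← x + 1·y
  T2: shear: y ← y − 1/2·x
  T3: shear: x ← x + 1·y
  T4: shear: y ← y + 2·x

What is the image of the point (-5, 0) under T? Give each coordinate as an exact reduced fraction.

T1 shear: x ← x + 1·y: (-5, 0) → (-5, 0)
T2 shear: y ← y − 1/2·x: (-5, 0) → (-5, 5/2)
T3 shear: x ← x + 1·y: (-5, 5/2) → (-5/2, 5/2)
T4 shear: y ← y + 2·x: (-5/2, 5/2) → (-5/2, -5/2)

T(p) = (-5/2, -5/2)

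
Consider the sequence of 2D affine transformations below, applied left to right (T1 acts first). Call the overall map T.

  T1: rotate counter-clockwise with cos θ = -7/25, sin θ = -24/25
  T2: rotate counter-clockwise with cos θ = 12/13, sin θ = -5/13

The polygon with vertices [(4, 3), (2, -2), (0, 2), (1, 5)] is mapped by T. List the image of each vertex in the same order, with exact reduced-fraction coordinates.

image vertices: (-57/325, -1624/325), (-914/325, -98/325), (506/325, -408/325), (1061/325, -1273/325)

T1 rotate counter-clockwise with cos θ = -7/25, sin θ = -24/25: (4, 3) → (44/25, -117/25); (2, -2) → (-62/25, -34/25); (0, 2) → (48/25, -14/25); (1, 5) → (113/25, -59/25)
T2 rotate counter-clockwise with cos θ = 12/13, sin θ = -5/13: (44/25, -117/25) → (-57/325, -1624/325); (-62/25, -34/25) → (-914/325, -98/325); (48/25, -14/25) → (506/325, -408/325); (113/25, -59/25) → (1061/325, -1273/325)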